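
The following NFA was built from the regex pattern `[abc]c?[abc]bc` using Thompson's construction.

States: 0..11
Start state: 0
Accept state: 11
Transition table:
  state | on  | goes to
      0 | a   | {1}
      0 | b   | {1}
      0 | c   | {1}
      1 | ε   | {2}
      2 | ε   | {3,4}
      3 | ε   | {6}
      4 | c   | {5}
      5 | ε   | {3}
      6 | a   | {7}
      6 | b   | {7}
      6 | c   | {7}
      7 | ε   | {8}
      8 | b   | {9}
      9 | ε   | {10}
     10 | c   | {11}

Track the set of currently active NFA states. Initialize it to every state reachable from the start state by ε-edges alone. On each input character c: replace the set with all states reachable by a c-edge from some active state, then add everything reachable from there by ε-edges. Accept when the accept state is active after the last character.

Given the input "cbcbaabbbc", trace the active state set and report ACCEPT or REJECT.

Answer: REJECT

Trace:
S₀ = ε-closure({0}) = {0}
'c' @ 1: {1,2,3,4,6}
'b' @ 2: {7,8}
'c' @ 3: {}  — state set empty
rest 'baabbbc' ignored (set empty)
end set {} — state 11 not in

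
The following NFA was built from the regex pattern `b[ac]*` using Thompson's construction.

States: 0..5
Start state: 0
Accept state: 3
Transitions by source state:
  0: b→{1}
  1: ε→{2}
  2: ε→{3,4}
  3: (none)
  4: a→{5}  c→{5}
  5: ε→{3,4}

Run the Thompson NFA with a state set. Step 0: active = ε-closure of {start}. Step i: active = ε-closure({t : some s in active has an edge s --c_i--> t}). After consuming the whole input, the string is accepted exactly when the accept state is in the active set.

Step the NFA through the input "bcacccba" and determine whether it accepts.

start: ε-closure({0}) = {0}
'b' @ 1: {1,2,3,4}  ✓accept
'c' @ 2: {3,4,5}  ✓accept
'a' @ 3: {3,4,5}  ✓accept
'c' @ 4: {3,4,5}  ✓accept
'c' @ 5: {3,4,5}  ✓accept
'c' @ 6: {3,4,5}  ✓accept
'b' @ 7: {}  — no active states
rest 'a' ignored (set empty)
end set {} — state 3 not in

Answer: REJECT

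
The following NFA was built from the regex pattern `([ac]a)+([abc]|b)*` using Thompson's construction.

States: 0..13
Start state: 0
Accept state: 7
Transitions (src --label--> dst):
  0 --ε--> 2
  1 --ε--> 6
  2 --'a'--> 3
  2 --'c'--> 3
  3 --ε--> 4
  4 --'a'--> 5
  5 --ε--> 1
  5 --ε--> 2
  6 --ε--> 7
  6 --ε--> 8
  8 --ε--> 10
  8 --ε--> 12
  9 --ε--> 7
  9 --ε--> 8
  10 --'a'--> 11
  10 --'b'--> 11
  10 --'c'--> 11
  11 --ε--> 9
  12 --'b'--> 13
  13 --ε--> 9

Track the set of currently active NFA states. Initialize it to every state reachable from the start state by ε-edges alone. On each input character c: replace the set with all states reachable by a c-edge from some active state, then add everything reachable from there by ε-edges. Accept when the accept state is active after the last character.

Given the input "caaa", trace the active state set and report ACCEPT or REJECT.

start: ε-closure({0}) = {0,2}
'c' @ 1: {3,4}
'a' @ 2: {1,2,5,6,7,8,10,12}  ✓accept
'a' @ 3: {3,4,7,8,9,10,11,12}  ✓accept
'a' @ 4: {1,2,5,6,7,8,9,10,11,12}  ✓accept
final: {1,2,5,6,7,8,9,10,11,12}; accept 7 in set

Answer: ACCEPT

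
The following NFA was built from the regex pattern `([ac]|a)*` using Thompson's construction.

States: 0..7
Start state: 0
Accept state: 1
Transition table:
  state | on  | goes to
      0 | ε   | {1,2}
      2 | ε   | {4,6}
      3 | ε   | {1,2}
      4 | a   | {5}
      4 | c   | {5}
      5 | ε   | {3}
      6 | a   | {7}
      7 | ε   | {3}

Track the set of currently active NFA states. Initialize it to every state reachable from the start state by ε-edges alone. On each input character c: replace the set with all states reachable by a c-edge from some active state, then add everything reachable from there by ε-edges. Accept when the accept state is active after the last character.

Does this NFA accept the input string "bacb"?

Answer: REJECT

Steps:
S₀ = ε-closure({0}) = {0,1,2,4,6}
'b' @ 1: {}  — dead — no transitions
rest 'acb' ignored (set empty)
end set {} — state 1 not in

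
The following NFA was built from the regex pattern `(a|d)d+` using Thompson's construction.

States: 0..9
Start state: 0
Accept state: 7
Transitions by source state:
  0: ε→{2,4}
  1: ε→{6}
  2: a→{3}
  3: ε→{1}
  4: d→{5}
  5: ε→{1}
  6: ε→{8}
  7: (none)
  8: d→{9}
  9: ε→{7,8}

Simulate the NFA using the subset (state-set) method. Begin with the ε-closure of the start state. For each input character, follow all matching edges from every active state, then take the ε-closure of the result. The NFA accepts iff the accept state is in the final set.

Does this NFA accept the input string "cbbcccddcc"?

S₀ = ε-closure({0}) = {0,2,4}
'c' @ 1: {}  — state set empty
rest 'bbcccddcc' ignored (set empty)
final: {}; accept 7 not in set

Answer: REJECT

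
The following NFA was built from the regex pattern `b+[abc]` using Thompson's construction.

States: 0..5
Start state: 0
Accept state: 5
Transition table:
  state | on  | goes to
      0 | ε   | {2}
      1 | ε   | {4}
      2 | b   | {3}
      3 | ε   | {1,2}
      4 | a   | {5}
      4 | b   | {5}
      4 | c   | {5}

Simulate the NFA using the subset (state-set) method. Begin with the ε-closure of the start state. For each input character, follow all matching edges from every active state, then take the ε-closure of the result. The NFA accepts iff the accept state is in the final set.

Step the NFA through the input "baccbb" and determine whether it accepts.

Answer: REJECT

Derivation:
start: ε-closure({0}) = {0,2}
'b' @ 1: {1,2,3,4}
'a' @ 2: {5}  ✓accept
'c' @ 3: {}  — no active states
rest 'cbb' ignored (set empty)
final: {}; accept 5 not in set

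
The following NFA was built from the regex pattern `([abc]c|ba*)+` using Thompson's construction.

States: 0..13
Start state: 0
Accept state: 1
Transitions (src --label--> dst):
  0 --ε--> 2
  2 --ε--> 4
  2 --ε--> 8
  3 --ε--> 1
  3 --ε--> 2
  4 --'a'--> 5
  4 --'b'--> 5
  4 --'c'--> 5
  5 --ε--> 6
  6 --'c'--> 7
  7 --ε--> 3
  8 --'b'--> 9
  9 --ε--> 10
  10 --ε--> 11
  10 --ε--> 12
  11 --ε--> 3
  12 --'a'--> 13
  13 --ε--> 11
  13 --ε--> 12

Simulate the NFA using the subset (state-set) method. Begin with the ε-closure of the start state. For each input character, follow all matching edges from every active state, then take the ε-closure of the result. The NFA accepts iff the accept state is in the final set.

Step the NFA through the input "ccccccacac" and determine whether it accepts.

S₀ = ε-closure({0}) = {0,2,4,8}
'c' @ 1: {5,6}
'c' @ 2: {1,2,3,4,7,8}  (accept∈set)
'c' @ 3: {5,6}
'c' @ 4: {1,2,3,4,7,8}  (accept∈set)
'c' @ 5: {5,6}
'c' @ 6: {1,2,3,4,7,8}  (accept∈set)
'a' @ 7: {5,6}
'c' @ 8: {1,2,3,4,7,8}  (accept∈set)
'a' @ 9: {5,6}
'c' @ 10: {1,2,3,4,7,8}  (accept∈set)
after full input: {1,2,3,4,7,8}  (accept=1 in)

Answer: ACCEPT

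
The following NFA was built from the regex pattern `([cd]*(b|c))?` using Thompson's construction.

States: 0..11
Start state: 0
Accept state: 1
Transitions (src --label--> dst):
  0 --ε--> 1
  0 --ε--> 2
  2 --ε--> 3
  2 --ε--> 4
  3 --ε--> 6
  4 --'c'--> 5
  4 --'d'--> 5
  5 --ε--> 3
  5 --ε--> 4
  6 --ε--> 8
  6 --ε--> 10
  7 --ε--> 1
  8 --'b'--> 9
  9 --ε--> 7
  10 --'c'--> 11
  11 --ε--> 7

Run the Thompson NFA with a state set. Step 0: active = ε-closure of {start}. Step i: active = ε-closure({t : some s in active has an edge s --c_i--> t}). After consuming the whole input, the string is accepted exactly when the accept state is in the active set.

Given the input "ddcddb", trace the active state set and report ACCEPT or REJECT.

Answer: ACCEPT

Derivation:
initial (ε-close {0}): {0,1,2,3,4,6,8,10}
'd' @ 1: {3,4,5,6,8,10}
'd' @ 2: {3,4,5,6,8,10}
'c' @ 3: {1,3,4,5,6,7,8,10,11}  (accept∈set)
'd' @ 4: {3,4,5,6,8,10}
'd' @ 5: {3,4,5,6,8,10}
'b' @ 6: {1,7,9}  (accept∈set)
after full input: {1,7,9}  (accept=1 in)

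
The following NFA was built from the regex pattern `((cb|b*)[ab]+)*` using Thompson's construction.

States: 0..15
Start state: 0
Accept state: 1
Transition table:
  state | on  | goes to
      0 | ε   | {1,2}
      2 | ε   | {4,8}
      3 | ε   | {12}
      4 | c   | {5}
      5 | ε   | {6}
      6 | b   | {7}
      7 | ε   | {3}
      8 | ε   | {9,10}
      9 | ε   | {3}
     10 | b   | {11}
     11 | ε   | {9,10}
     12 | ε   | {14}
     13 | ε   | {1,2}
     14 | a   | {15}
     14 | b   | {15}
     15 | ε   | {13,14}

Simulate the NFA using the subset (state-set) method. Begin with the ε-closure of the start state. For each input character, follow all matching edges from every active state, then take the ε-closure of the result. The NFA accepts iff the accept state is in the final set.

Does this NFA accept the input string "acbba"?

Answer: ACCEPT

Derivation:
start: ε-closure({0}) = {0,1,2,3,4,8,9,10,12,14}
'a' @ 1: {1,2,3,4,8,9,10,12,13,14,15}  ✓accept
'c' @ 2: {5,6}
'b' @ 3: {3,7,12,14}
'b' @ 4: {1,2,3,4,8,9,10,12,13,14,15}  ✓accept
'a' @ 5: {1,2,3,4,8,9,10,12,13,14,15}  ✓accept
final: {1,2,3,4,8,9,10,12,13,14,15}; accept 1 in set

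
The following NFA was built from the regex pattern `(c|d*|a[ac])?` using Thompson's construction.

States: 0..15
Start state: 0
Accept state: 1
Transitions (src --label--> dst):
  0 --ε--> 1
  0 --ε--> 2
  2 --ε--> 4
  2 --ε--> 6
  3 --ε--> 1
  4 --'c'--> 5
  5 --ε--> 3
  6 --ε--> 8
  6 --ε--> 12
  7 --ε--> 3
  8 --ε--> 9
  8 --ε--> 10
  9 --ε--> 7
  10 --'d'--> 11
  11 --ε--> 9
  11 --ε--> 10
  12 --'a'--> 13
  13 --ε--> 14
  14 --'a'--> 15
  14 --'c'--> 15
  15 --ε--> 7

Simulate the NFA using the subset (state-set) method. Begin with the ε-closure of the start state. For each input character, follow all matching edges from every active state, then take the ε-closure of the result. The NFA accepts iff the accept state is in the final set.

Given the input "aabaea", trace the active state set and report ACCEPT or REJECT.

start: ε-closure({0}) = {0,1,2,3,4,6,7,8,9,10,12}
'a' @ 1: {13,14}
'a' @ 2: {1,3,7,15}  (accept∈set)
'b' @ 3: {}  — no active states
rest 'aea' ignored (set empty)
final: {}; accept 1 not in set

Answer: REJECT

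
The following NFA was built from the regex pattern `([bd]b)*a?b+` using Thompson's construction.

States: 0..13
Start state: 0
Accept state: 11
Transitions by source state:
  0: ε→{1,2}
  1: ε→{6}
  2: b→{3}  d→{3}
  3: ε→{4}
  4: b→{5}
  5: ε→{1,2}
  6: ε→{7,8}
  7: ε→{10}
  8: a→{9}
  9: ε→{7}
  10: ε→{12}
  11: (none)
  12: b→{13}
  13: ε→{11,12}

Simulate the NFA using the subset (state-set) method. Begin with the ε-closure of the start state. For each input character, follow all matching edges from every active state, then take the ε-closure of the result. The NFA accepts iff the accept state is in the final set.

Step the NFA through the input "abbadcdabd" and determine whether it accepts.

Answer: REJECT

Trace:
S₀ = ε-closure({0}) = {0,1,2,6,7,8,10,12}
'a' @ 1: {7,9,10,12}
'b' @ 2: {11,12,13}  [accepting]
'b' @ 3: {11,12,13}  [accepting]
'a' @ 4: {}  — state set empty
rest 'dcdabd' ignored (set empty)
end set {} — state 11 not in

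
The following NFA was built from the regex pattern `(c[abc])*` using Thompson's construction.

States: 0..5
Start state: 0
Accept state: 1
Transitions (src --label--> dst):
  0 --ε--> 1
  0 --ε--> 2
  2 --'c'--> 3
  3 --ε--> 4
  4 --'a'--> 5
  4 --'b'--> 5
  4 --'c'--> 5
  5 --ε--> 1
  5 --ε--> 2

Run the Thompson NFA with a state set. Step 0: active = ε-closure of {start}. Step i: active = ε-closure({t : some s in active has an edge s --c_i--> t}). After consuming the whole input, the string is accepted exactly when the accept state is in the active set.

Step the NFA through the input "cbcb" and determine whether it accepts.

Answer: ACCEPT

Steps:
initial (ε-close {0}): {0,1,2}
'c' @ 1: {3,4}
'b' @ 2: {1,2,5}  (accept∈set)
'c' @ 3: {3,4}
'b' @ 4: {1,2,5}  (accept∈set)
after full input: {1,2,5}  (accept=1 in)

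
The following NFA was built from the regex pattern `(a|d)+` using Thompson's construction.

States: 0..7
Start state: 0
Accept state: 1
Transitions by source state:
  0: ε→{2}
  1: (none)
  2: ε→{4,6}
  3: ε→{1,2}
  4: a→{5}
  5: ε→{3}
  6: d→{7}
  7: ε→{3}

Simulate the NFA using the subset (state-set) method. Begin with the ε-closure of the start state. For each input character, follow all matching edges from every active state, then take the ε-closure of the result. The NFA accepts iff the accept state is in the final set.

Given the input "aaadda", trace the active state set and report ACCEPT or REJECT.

Answer: ACCEPT

Trace:
initial (ε-close {0}): {0,2,4,6}
'a' @ 1: {1,2,3,4,5,6}  ✓accept
'a' @ 2: {1,2,3,4,5,6}  ✓accept
'a' @ 3: {1,2,3,4,5,6}  ✓accept
'd' @ 4: {1,2,3,4,6,7}  ✓accept
'd' @ 5: {1,2,3,4,6,7}  ✓accept
'a' @ 6: {1,2,3,4,5,6}  ✓accept
final: {1,2,3,4,5,6}; accept 1 in set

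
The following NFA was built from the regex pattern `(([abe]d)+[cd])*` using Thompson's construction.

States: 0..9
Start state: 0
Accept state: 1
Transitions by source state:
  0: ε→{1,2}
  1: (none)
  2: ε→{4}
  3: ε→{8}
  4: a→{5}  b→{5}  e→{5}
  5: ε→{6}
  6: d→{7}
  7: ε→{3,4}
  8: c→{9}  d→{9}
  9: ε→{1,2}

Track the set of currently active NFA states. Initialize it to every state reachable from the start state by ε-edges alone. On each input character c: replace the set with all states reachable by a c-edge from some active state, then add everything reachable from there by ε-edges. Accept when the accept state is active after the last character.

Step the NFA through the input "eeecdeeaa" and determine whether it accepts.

S₀ = ε-closure({0}) = {0,1,2,4}
'e' @ 1: {5,6}
'e' @ 2: {}  — dead — no transitions
rest 'ecdeeaa' ignored (set empty)
after full input: {}  (accept=1 not in)

Answer: REJECT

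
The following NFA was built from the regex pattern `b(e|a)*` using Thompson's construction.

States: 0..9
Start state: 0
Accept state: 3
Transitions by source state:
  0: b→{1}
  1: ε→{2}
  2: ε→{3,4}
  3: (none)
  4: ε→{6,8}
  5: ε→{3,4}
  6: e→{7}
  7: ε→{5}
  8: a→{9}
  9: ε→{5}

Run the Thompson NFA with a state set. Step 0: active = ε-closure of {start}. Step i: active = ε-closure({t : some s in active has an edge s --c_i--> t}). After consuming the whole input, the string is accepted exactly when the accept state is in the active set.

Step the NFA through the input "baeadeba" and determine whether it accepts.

Answer: REJECT

Trace:
start: ε-closure({0}) = {0}
'b' @ 1: {1,2,3,4,6,8}  ✓accept
'a' @ 2: {3,4,5,6,8,9}  ✓accept
'e' @ 3: {3,4,5,6,7,8}  ✓accept
'a' @ 4: {3,4,5,6,8,9}  ✓accept
'd' @ 5: {}  — dead — no transitions
rest 'eba' ignored (set empty)
final: {}; accept 3 not in set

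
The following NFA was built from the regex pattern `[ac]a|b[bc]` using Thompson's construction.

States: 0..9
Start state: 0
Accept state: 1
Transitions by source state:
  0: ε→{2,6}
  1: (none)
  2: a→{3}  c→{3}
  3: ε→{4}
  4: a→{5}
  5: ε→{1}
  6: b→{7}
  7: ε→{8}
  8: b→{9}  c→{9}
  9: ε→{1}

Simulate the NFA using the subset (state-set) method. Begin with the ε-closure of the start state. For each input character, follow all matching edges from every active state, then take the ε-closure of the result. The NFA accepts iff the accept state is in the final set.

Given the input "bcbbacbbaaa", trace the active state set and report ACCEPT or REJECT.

S₀ = ε-closure({0}) = {0,2,6}
'b' @ 1: {7,8}
'c' @ 2: {1,9}  ✓accept
'b' @ 3: {}  — dead — no transitions
rest 'bacbbaaa' ignored (set empty)
final: {}; accept 1 not in set

Answer: REJECT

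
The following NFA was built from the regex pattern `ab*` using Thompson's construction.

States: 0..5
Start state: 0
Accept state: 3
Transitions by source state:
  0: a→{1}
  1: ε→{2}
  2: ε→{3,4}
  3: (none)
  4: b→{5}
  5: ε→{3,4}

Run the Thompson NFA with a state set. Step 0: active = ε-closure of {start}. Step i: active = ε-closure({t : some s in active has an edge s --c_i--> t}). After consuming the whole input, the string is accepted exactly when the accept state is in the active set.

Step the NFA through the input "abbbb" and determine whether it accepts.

Answer: ACCEPT

Trace:
start: ε-closure({0}) = {0}
'a' @ 1: {1,2,3,4}  ✓accept
'b' @ 2: {3,4,5}  ✓accept
'b' @ 3: {3,4,5}  ✓accept
'b' @ 4: {3,4,5}  ✓accept
'b' @ 5: {3,4,5}  ✓accept
end set {3,4,5} — state 3 in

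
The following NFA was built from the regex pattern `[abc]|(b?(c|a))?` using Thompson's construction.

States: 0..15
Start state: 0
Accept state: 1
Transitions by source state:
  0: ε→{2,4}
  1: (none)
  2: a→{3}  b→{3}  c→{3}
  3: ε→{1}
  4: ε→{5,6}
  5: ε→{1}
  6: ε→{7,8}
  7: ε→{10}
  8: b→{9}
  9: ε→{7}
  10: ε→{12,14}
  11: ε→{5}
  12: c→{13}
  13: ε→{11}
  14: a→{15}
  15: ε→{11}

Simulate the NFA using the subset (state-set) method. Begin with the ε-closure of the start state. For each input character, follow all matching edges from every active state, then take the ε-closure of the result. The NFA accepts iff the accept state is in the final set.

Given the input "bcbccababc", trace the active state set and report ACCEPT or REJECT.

Answer: REJECT

Steps:
initial (ε-close {0}): {0,1,2,4,5,6,7,8,10,12,14}
'b' @ 1: {1,3,7,9,10,12,14}  ✓accept
'c' @ 2: {1,5,11,13}  ✓accept
'b' @ 3: {}  — dead — no transitions
rest 'ccababc' ignored (set empty)
end set {} — state 1 not in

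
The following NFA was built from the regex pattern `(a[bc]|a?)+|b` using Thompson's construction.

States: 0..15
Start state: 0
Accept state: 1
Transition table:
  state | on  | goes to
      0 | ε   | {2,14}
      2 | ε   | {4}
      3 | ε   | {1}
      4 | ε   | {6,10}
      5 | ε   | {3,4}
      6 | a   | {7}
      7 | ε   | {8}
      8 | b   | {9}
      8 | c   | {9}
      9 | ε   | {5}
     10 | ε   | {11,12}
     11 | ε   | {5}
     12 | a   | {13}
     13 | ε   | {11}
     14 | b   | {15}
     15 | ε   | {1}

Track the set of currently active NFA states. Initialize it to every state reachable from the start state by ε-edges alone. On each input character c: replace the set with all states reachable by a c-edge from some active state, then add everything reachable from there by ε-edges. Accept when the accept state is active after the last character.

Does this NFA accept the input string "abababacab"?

S₀ = ε-closure({0}) = {0,1,2,3,4,5,6,10,11,12,14}
'a' @ 1: {1,3,4,5,6,7,8,10,11,12,13}  (accept∈set)
'b' @ 2: {1,3,4,5,6,9,10,11,12}  (accept∈set)
'a' @ 3: {1,3,4,5,6,7,8,10,11,12,13}  (accept∈set)
'b' @ 4: {1,3,4,5,6,9,10,11,12}  (accept∈set)
'a' @ 5: {1,3,4,5,6,7,8,10,11,12,13}  (accept∈set)
'b' @ 6: {1,3,4,5,6,9,10,11,12}  (accept∈set)
'a' @ 7: {1,3,4,5,6,7,8,10,11,12,13}  (accept∈set)
'c' @ 8: {1,3,4,5,6,9,10,11,12}  (accept∈set)
'a' @ 9: {1,3,4,5,6,7,8,10,11,12,13}  (accept∈set)
'b' @ 10: {1,3,4,5,6,9,10,11,12}  (accept∈set)
final: {1,3,4,5,6,9,10,11,12}; accept 1 in set

Answer: ACCEPT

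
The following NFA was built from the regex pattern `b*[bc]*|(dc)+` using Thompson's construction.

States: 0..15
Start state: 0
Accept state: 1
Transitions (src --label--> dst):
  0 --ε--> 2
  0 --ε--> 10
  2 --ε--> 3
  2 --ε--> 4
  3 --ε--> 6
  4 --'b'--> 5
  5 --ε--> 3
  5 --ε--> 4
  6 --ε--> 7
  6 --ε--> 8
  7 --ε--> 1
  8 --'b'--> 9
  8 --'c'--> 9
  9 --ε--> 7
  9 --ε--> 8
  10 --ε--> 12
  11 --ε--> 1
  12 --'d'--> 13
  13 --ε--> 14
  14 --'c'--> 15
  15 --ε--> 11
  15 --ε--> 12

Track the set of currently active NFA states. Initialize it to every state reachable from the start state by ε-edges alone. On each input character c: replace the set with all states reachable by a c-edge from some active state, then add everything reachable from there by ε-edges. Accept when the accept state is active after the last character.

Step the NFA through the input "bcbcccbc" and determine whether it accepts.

Answer: ACCEPT

Derivation:
S₀ = ε-closure({0}) = {0,1,2,3,4,6,7,8,10,12}
'b' @ 1: {1,3,4,5,6,7,8,9}  ✓accept
'c' @ 2: {1,7,8,9}  ✓accept
'b' @ 3: {1,7,8,9}  ✓accept
'c' @ 4: {1,7,8,9}  ✓accept
'c' @ 5: {1,7,8,9}  ✓accept
'c' @ 6: {1,7,8,9}  ✓accept
'b' @ 7: {1,7,8,9}  ✓accept
'c' @ 8: {1,7,8,9}  ✓accept
final: {1,7,8,9}; accept 1 in set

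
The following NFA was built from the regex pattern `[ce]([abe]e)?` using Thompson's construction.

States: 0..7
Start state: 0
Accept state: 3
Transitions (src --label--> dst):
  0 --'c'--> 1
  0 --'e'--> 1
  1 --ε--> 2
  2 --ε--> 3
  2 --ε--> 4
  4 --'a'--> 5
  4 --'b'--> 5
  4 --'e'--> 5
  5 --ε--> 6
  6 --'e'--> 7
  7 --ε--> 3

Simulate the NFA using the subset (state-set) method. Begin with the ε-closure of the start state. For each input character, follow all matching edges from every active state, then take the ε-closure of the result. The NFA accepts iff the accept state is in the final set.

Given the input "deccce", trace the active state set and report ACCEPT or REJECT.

Answer: REJECT

Derivation:
start: ε-closure({0}) = {0}
'd' @ 1: {}  — no active states
rest 'eccce' ignored (set empty)
after full input: {}  (accept=3 not in)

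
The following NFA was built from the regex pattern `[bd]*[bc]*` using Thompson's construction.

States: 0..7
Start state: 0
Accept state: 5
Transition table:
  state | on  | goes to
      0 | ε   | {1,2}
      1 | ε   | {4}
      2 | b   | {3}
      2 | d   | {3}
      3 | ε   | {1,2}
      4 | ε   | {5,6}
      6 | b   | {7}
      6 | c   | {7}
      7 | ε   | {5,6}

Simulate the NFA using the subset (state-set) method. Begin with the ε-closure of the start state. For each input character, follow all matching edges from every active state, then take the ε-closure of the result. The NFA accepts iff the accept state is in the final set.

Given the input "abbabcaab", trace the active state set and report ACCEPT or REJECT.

Answer: REJECT

Trace:
initial (ε-close {0}): {0,1,2,4,5,6}
'a' @ 1: {}  — state set empty
rest 'bbabcaab' ignored (set empty)
final: {}; accept 5 not in set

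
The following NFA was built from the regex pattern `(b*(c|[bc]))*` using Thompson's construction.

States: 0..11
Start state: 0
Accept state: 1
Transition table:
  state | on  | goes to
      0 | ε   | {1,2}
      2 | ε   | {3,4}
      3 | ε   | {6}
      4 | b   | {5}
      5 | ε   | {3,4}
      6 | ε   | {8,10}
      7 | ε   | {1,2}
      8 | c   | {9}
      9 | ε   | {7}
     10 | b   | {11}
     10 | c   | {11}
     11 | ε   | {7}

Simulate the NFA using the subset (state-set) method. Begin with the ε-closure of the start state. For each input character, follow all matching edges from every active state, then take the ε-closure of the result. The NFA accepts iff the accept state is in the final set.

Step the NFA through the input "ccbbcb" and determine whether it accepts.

start: ε-closure({0}) = {0,1,2,3,4,6,8,10}
'c' @ 1: {1,2,3,4,6,7,8,9,10,11}  (accept∈set)
'c' @ 2: {1,2,3,4,6,7,8,9,10,11}  (accept∈set)
'b' @ 3: {1,2,3,4,5,6,7,8,10,11}  (accept∈set)
'b' @ 4: {1,2,3,4,5,6,7,8,10,11}  (accept∈set)
'c' @ 5: {1,2,3,4,6,7,8,9,10,11}  (accept∈set)
'b' @ 6: {1,2,3,4,5,6,7,8,10,11}  (accept∈set)
final: {1,2,3,4,5,6,7,8,10,11}; accept 1 in set

Answer: ACCEPT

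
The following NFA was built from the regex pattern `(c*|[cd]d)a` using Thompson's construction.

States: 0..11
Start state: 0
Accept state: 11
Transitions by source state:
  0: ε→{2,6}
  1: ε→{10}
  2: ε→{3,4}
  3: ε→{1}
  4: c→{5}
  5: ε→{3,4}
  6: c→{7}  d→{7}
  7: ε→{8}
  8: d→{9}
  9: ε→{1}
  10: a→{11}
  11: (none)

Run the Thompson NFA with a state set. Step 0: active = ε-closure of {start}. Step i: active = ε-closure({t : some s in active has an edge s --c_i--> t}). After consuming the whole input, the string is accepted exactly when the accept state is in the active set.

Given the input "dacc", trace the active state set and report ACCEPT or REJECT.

Answer: REJECT

Derivation:
initial (ε-close {0}): {0,1,2,3,4,6,10}
'd' @ 1: {7,8}
'a' @ 2: {}  — no active states
rest 'cc' ignored (set empty)
final: {}; accept 11 not in set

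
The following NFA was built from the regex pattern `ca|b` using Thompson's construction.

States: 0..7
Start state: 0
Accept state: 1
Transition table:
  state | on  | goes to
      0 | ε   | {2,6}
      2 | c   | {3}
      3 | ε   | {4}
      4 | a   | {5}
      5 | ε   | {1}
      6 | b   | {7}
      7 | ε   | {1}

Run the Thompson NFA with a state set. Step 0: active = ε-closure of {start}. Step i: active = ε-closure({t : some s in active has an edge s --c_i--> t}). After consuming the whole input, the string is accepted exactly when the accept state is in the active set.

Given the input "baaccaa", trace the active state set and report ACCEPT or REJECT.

start: ε-closure({0}) = {0,2,6}
'b' @ 1: {1,7}  (accept∈set)
'a' @ 2: {}  — no active states
rest 'accaa' ignored (set empty)
after full input: {}  (accept=1 not in)

Answer: REJECT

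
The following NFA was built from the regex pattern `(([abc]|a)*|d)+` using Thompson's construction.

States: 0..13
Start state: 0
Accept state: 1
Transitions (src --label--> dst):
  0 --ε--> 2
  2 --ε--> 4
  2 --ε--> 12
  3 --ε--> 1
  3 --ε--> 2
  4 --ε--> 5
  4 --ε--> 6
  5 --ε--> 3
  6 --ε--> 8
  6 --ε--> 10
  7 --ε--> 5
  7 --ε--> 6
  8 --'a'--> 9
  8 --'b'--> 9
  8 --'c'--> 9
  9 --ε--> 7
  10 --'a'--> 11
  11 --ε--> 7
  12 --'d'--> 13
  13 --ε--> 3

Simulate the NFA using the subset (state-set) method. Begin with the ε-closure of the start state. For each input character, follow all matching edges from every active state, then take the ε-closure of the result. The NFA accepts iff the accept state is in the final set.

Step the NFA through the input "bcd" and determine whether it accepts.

initial (ε-close {0}): {0,1,2,3,4,5,6,8,10,12}
'b' @ 1: {1,2,3,4,5,6,7,8,9,10,12}  (accept∈set)
'c' @ 2: {1,2,3,4,5,6,7,8,9,10,12}  (accept∈set)
'd' @ 3: {1,2,3,4,5,6,8,10,12,13}  (accept∈set)
end set {1,2,3,4,5,6,8,10,12,13} — state 1 in

Answer: ACCEPT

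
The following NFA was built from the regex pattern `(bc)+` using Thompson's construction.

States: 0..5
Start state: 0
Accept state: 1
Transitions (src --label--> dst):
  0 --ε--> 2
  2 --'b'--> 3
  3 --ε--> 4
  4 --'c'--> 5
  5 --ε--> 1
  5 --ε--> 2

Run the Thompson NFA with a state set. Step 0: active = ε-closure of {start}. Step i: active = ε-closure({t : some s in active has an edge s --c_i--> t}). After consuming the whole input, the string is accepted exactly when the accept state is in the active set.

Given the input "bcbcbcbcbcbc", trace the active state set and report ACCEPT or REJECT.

Answer: ACCEPT

Derivation:
S₀ = ε-closure({0}) = {0,2}
'b' @ 1: {3,4}
'c' @ 2: {1,2,5}  (accept∈set)
'b' @ 3: {3,4}
'c' @ 4: {1,2,5}  (accept∈set)
'b' @ 5: {3,4}
'c' @ 6: {1,2,5}  (accept∈set)
'b' @ 7: {3,4}
'c' @ 8: {1,2,5}  (accept∈set)
'b' @ 9: {3,4}
'c' @ 10: {1,2,5}  (accept∈set)
'b' @ 11: {3,4}
'c' @ 12: {1,2,5}  (accept∈set)
end set {1,2,5} — state 1 in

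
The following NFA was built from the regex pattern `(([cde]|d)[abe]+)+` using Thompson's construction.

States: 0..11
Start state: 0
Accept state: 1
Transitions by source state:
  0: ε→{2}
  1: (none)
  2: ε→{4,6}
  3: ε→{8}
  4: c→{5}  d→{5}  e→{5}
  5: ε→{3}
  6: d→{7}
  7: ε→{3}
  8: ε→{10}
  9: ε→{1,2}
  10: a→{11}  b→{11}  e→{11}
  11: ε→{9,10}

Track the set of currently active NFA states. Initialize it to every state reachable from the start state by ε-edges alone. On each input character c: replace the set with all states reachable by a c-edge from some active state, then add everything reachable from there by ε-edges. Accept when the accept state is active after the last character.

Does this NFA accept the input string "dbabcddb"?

start: ε-closure({0}) = {0,2,4,6}
'd' @ 1: {3,5,7,8,10}
'b' @ 2: {1,2,4,6,9,10,11}  [accepting]
'a' @ 3: {1,2,4,6,9,10,11}  [accepting]
'b' @ 4: {1,2,4,6,9,10,11}  [accepting]
'c' @ 5: {3,5,8,10}
'd' @ 6: {}  — dead — no transitions
rest 'db' ignored (set empty)
final: {}; accept 1 not in set

Answer: REJECT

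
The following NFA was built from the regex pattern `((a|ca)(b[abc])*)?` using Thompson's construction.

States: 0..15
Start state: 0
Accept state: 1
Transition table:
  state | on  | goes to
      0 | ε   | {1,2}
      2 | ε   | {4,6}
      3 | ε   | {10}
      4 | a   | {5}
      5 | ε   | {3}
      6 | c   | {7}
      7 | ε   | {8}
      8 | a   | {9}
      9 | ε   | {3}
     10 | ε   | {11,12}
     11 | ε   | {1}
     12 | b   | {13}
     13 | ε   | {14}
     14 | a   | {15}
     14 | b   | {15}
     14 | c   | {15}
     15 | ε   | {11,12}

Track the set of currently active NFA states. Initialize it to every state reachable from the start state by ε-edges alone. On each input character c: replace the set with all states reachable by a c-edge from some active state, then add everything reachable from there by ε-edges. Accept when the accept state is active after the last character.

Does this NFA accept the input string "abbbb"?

start: ε-closure({0}) = {0,1,2,4,6}
'a' @ 1: {1,3,5,10,11,12}  ✓accept
'b' @ 2: {13,14}
'b' @ 3: {1,11,12,15}  ✓accept
'b' @ 4: {13,14}
'b' @ 5: {1,11,12,15}  ✓accept
final: {1,11,12,15}; accept 1 in set

Answer: ACCEPT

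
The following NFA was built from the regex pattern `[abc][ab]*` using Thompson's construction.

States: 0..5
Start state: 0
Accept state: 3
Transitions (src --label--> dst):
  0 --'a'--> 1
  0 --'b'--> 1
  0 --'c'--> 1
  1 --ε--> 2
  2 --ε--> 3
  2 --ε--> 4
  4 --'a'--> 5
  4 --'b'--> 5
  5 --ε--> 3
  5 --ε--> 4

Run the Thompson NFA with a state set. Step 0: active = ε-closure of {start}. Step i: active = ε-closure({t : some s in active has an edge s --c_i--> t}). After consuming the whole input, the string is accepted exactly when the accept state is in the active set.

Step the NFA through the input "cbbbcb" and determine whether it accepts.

initial (ε-close {0}): {0}
'c' @ 1: {1,2,3,4}  (accept∈set)
'b' @ 2: {3,4,5}  (accept∈set)
'b' @ 3: {3,4,5}  (accept∈set)
'b' @ 4: {3,4,5}  (accept∈set)
'c' @ 5: {}  — dead — no transitions
rest 'b' ignored (set empty)
after full input: {}  (accept=3 not in)

Answer: REJECT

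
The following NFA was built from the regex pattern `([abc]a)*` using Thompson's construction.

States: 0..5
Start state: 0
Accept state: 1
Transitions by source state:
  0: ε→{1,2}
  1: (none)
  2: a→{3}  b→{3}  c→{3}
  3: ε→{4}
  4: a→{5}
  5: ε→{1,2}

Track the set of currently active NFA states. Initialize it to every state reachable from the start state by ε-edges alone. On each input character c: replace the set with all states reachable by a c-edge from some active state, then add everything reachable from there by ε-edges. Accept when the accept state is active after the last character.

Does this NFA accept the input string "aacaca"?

Answer: ACCEPT

Trace:
initial (ε-close {0}): {0,1,2}
'a' @ 1: {3,4}
'a' @ 2: {1,2,5}  ✓accept
'c' @ 3: {3,4}
'a' @ 4: {1,2,5}  ✓accept
'c' @ 5: {3,4}
'a' @ 6: {1,2,5}  ✓accept
after full input: {1,2,5}  (accept=1 in)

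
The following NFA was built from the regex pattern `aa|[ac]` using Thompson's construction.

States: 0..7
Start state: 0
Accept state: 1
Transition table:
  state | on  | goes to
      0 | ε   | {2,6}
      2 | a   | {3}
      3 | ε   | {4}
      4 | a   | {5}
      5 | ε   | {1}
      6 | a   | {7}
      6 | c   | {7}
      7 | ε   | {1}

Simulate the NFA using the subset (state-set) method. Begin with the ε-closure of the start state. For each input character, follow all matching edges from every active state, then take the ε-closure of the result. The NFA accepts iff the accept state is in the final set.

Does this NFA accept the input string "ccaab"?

Answer: REJECT

Derivation:
S₀ = ε-closure({0}) = {0,2,6}
'c' @ 1: {1,7}  (accept∈set)
'c' @ 2: {}  — no active states
rest 'aab' ignored (set empty)
final: {}; accept 1 not in set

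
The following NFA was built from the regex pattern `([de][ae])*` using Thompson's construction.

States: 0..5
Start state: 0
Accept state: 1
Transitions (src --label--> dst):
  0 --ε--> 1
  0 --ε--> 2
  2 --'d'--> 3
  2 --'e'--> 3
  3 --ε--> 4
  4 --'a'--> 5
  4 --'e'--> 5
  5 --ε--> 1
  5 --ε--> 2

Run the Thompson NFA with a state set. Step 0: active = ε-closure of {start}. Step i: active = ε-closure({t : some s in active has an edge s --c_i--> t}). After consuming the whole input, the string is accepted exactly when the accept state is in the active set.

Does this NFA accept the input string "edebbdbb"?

Answer: REJECT

Derivation:
S₀ = ε-closure({0}) = {0,1,2}
'e' @ 1: {3,4}
'd' @ 2: {}  — no active states
rest 'ebbdbb' ignored (set empty)
end set {} — state 1 not in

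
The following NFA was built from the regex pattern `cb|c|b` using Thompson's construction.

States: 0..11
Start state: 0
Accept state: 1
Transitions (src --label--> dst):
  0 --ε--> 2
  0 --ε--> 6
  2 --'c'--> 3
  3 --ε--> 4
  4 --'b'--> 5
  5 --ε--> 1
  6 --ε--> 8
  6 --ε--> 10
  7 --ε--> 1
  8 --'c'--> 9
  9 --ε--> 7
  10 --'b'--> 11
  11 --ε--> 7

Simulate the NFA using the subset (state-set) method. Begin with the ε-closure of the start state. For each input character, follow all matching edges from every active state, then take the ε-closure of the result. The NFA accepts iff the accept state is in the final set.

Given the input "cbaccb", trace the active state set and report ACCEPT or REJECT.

Answer: REJECT

Trace:
start: ε-closure({0}) = {0,2,6,8,10}
'c' @ 1: {1,3,4,7,9}  (accept∈set)
'b' @ 2: {1,5}  (accept∈set)
'a' @ 3: {}  — no active states
rest 'ccb' ignored (set empty)
end set {} — state 1 not in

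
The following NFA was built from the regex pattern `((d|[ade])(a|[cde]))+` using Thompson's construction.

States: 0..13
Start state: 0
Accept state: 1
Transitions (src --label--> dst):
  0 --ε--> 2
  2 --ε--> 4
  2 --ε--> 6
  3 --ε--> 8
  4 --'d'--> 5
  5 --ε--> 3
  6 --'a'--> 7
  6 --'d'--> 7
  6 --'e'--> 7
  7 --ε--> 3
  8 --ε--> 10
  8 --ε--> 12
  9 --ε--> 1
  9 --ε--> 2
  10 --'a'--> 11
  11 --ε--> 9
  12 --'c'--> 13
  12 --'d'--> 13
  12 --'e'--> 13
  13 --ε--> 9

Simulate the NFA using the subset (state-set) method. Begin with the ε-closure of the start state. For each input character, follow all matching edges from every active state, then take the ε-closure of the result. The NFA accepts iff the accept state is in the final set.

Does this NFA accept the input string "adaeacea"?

initial (ε-close {0}): {0,2,4,6}
'a' @ 1: {3,7,8,10,12}
'd' @ 2: {1,2,4,6,9,13}  ✓accept
'a' @ 3: {3,7,8,10,12}
'e' @ 4: {1,2,4,6,9,13}  ✓accept
'a' @ 5: {3,7,8,10,12}
'c' @ 6: {1,2,4,6,9,13}  ✓accept
'e' @ 7: {3,7,8,10,12}
'a' @ 8: {1,2,4,6,9,11}  ✓accept
after full input: {1,2,4,6,9,11}  (accept=1 in)

Answer: ACCEPT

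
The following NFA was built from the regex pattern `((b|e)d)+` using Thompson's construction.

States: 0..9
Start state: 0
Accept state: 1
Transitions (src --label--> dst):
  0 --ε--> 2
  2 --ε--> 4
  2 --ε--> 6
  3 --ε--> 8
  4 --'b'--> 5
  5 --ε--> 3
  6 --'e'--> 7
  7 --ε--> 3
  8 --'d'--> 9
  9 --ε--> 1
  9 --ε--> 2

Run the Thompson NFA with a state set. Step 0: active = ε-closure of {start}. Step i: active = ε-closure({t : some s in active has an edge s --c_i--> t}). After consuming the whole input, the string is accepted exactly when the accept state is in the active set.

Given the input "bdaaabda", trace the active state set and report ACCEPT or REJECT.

Answer: REJECT

Steps:
initial (ε-close {0}): {0,2,4,6}
'b' @ 1: {3,5,8}
'd' @ 2: {1,2,4,6,9}  ✓accept
'a' @ 3: {}  — dead — no transitions
rest 'aabda' ignored (set empty)
final: {}; accept 1 not in set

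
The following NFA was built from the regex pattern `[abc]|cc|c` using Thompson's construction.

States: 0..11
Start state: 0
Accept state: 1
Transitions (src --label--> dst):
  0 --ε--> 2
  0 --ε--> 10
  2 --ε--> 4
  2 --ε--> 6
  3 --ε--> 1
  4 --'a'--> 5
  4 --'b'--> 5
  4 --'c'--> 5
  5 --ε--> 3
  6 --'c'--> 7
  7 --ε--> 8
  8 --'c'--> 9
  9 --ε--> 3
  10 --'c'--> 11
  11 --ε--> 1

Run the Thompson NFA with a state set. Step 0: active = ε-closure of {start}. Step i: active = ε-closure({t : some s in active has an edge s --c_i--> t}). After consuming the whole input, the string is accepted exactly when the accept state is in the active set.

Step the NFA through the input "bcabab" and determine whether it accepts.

start: ε-closure({0}) = {0,2,4,6,10}
'b' @ 1: {1,3,5}  ✓accept
'c' @ 2: {}  — no active states
rest 'abab' ignored (set empty)
end set {} — state 1 not in

Answer: REJECT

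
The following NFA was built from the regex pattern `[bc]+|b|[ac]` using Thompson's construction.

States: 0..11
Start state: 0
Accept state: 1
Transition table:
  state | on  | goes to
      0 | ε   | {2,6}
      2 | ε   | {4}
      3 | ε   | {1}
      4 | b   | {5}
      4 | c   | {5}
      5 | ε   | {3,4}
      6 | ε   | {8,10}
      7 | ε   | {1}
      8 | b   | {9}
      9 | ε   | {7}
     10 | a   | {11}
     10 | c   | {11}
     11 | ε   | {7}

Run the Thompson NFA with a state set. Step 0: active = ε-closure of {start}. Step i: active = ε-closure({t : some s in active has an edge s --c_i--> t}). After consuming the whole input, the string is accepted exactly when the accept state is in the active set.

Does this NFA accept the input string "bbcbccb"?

Answer: ACCEPT

Trace:
initial (ε-close {0}): {0,2,4,6,8,10}
'b' @ 1: {1,3,4,5,7,9}  [accepting]
'b' @ 2: {1,3,4,5}  [accepting]
'c' @ 3: {1,3,4,5}  [accepting]
'b' @ 4: {1,3,4,5}  [accepting]
'c' @ 5: {1,3,4,5}  [accepting]
'c' @ 6: {1,3,4,5}  [accepting]
'b' @ 7: {1,3,4,5}  [accepting]
after full input: {1,3,4,5}  (accept=1 in)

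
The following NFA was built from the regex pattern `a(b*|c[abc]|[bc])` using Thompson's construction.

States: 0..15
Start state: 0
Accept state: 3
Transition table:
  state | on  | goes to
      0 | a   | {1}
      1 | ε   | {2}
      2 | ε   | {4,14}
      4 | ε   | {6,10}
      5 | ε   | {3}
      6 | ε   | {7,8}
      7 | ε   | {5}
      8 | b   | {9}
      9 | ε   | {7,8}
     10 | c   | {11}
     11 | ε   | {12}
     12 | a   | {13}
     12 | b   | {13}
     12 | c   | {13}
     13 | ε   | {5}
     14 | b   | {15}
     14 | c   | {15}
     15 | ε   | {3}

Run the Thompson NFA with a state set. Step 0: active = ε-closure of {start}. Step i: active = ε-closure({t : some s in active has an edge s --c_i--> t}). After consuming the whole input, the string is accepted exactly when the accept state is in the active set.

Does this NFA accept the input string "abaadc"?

Answer: REJECT

Derivation:
S₀ = ε-closure({0}) = {0}
'a' @ 1: {1,2,3,4,5,6,7,8,10,14}  (accept∈set)
'b' @ 2: {3,5,7,8,9,15}  (accept∈set)
'a' @ 3: {}  — dead — no transitions
rest 'adc' ignored (set empty)
end set {} — state 3 not in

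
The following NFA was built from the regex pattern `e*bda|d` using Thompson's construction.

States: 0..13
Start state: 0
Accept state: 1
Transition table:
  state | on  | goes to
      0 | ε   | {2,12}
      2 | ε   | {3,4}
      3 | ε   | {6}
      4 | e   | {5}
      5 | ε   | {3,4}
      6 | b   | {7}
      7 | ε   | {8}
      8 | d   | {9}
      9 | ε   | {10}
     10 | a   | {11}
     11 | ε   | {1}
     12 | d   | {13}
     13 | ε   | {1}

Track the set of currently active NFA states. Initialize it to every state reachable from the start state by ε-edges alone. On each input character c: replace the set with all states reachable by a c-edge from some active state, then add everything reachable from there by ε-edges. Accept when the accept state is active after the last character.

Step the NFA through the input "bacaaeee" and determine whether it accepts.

Answer: REJECT

Steps:
S₀ = ε-closure({0}) = {0,2,3,4,6,12}
'b' @ 1: {7,8}
'a' @ 2: {}  — no active states
rest 'caaeee' ignored (set empty)
end set {} — state 1 not in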